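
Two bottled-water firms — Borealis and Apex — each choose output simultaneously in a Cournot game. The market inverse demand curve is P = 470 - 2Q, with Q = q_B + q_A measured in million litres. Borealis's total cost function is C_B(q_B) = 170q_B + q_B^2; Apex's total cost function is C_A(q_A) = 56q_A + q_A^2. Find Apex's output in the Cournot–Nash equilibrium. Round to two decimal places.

Borealis's profit: π_B = (470 - 2Q)q_B - (170q_B + q_B²). Setting ∂π_B/∂q_B = 0: 300 - 6q_B - 2(q_A) = 0.
Apex's profit: π_A = (470 - 2Q)q_A - (56q_A + q_A²). Setting ∂π_A/∂q_A = 0: 414 - 6q_A - 2(q_B) = 0.
So q_B = (300 - 2q_A)/6 and q_A = (414 - 2q_B)/6.
Solving the pair: q_B = 243/8, q_A = 471/8.

58.88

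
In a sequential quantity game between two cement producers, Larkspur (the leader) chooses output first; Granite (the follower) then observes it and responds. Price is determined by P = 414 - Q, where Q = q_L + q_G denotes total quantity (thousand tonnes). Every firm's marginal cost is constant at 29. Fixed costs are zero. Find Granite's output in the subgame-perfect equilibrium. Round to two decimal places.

Solve by backward induction. Given q_L, the follower Granite maximises π_G = (414 - q_L - q_G)q_G - 29q_G.
∂π_G/∂q_G = 385 - q_L - 2q_G = 0 gives the reaction function q_G = (385 - q_L)/2.
The leader anticipates this reaction. Substituting into P = 414 - Q gives P = 443/2 - (1/2)q_L, so π_L = (443/2 - (1/2)q_L)q_L - 29q_L.
Maximising: ∂π_L/∂q_L = 385/2 - q_L = 0, giving q_L = 385/2.
Then q_G = (385 - 385/2)/2 = 385/4.

96.25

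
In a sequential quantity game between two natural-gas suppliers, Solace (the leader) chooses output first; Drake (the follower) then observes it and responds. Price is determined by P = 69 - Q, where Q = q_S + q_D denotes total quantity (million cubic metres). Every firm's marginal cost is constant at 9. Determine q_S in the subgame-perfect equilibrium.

The follower Drake best-responds to any q_S: π_D = (69 - Q)q_D - 9q_D.
Follower FOC: 60 - q_S - 2q_D = 0, so q_D(q_S) = (60 - q_S)/2.
The leader anticipates this reaction. Substituting into P = 69 - Q gives P = 39 - (1/2)q_S, so π_S = (39 - (1/2)q_S)q_S - 9q_S.
The leader's first-order condition 30 - q_S = 0 yields q_S = 30.
Then q_D = (60 - 30)/2 = 15.

30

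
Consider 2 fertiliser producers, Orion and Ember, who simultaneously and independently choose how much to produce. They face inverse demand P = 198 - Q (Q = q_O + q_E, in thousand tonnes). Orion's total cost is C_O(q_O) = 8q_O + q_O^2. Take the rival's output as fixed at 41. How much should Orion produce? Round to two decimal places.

37.25

With the rival's output fixed at 41, Orion's profit is π_O = (198 - 41 - q_O)q_O - (8q_O + q_O²) = (157 - q_O)q_O - (8q_O + q_O²).
∂π_O/∂q_O = 149 - 4q_O = 0, so q_O = 149/4.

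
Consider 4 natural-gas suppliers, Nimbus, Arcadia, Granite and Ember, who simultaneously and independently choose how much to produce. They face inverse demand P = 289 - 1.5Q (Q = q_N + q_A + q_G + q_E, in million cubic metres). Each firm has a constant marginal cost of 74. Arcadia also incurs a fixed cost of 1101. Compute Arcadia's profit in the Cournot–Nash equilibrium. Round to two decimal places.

A representative firm's profit is π_i = q_i(289 - 1.5Q) - 74q_i.
Setting ∂π_i/∂q_i = 0 with rivals' quantities fixed: 215 - 3q_i - (3/2)·Σ_{j≠i} q_j = 0.
By symmetry each firm produces the same amount; substituting Σ_{j≠i} q_j = 3q_i yields q_i = 215/(15/2) = 86/3.
Price P = 289 - (3/2)·(344/3) = 117.
Arcadia's profit: (117 - 74)·(86/3) - 1101 = 395/3.

131.67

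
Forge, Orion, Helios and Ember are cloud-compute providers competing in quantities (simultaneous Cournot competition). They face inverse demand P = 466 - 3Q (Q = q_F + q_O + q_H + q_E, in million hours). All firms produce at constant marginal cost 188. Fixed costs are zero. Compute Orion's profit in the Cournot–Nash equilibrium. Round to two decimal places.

1030.45

Each firm earns π_i = (466 - 3Q)q_i - 188q_i.
Setting ∂π_i/∂q_i = 0 with rivals' quantities fixed: 278 - 6q_i - 3·Σ_{j≠i} q_j = 0.
By symmetry each firm produces the same amount; substituting Σ_{j≠i} q_j = 3q_i yields q_i = 278/15.
Price P = 466 - 3·(1112/15) = 1218/5.
Orion's profit: (1218/5 - 188)·(278/15) = 1030.4533.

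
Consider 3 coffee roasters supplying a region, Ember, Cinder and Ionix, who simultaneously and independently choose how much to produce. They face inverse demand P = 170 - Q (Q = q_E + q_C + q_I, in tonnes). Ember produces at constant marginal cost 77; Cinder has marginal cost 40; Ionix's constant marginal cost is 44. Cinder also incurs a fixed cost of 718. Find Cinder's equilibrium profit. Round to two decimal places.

1109.56

Ember's profit: π_E = (170 - Q)q_E - (77q_E). Setting ∂π_E/∂q_E = 0: 93 - 2q_E - (q_C + q_I) = 0.
Cinder's first-order condition: 130 - 2q_C - (q_E + q_I) = 0.
Ionix's profit: π_I = (170 - Q)q_I - (44q_I). Setting ∂π_I/∂q_I = 0: 126 - 2q_I - (q_E + q_C) = 0.
Summing all 3 equations gives 349 − 4Q = 0, hence Q = 349/4.
Back-substituting: q_E = (93 − 349/4) = 23/4, q_C = (130 − 349/4) = 171/4, q_I = (126 − 349/4) = 155/4.
Price P = 170 - 349/4 = 331/4.
Cinder's profit: (331/4 - 40)·(171/4) - 718 = 1109.5625.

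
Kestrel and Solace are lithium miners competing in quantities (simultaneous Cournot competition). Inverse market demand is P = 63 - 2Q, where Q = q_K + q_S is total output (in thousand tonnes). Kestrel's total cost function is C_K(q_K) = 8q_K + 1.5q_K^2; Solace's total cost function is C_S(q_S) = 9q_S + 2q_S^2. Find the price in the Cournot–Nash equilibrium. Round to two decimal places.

Kestrel's profit: π_K = (63 - 2Q)q_K - (8q_K + (3/2)q_K²). Setting ∂π_K/∂q_K = 0: 55 - 7q_K - 2(q_S) = 0.
Solace's first-order condition: 54 - 8q_S - 2(q_K) = 0.
Rearranging gives the reaction functions q_K = (55 - 2q_S)/7 and q_S = (54 - 2q_K)/8.
Solving the pair: q_K = 83/13, q_S = 67/13.
Total output Q = 150/13, so price P = 63 - 2·(150/13) = 519/13.

39.92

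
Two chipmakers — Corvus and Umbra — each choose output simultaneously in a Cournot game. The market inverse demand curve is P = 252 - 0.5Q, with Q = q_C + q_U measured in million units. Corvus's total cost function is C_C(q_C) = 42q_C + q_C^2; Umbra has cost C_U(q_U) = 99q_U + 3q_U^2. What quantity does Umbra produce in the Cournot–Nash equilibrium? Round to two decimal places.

Corvus's profit: π_C = (252 - 0.5Q)q_C - (42q_C + q_C²). Setting ∂π_C/∂q_C = 0: 210 - 3q_C - (1/2)(q_U) = 0.
Umbra's profit: π_U = (252 - 0.5Q)q_U - (99q_U + 3q_U²). Setting ∂π_U/∂q_U = 0: 153 - 7q_U - (1/2)(q_C) = 0.
So q_C = (210 - (1/2)q_U)/3 and q_U = (153 - (1/2)q_C)/7.
Substituting one into the other gives q_C = 67.1566 and q_U = 1416/83.

17.06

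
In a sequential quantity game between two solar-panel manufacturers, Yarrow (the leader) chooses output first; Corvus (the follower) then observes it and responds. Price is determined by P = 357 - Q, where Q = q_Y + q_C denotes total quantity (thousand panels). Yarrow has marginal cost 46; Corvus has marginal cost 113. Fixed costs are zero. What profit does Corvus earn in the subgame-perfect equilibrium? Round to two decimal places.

Solve by backward induction. Given q_Y, the follower Corvus maximises π_C = (357 - q_Y - q_C)q_C - 113q_C.
∂π_C/∂q_C = 244 - q_Y - 2q_C = 0 gives the reaction function q_C = (244 - q_Y)/2.
The leader anticipates this reaction. Substituting into P = 357 - Q gives P = 235 - (1/2)q_Y, so π_Y = (235 - (1/2)q_Y)q_Y - 46q_Y.
Maximising: ∂π_Y/∂q_Y = 189 - q_Y = 0, giving q_Y = 189.
Then q_C = (244 - 189)/2 = 55/2.
Price P = 357 - 433/2 = 281/2.
Corvus's profit: (281/2 - 113)·(55/2) = 756.2500.

756.25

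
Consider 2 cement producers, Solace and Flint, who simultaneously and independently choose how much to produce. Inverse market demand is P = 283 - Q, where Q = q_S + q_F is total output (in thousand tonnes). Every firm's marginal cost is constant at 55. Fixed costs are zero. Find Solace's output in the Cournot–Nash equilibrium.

76

Each firm earns π_i = (283 - Q)q_i - 55q_i.
Setting ∂π_i/∂q_i = 0 with rivals' quantities fixed: 228 - 2q_i - q_j = 0.
With identical firms every q_j equals q_i, so q_j = q_i and 228 = 3q_i, giving q_i = 76.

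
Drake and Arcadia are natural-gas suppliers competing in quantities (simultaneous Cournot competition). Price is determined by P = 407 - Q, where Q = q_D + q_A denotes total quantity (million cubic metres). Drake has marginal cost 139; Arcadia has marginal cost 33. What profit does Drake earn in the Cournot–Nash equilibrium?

Drake's profit: π_D = (407 - Q)q_D - (139q_D). Setting ∂π_D/∂q_D = 0: 268 - 2q_D - (q_A) = 0.
Arcadia's profit: π_A = (407 - Q)q_A - (33q_A). Setting ∂π_A/∂q_A = 0: 374 - 2q_A - (q_D) = 0.
Best responses: q_D = (268 - q_A)/2, q_A = (374 - q_D)/2.
Solving the pair: q_D = 54, q_A = 160.
Price P = 407 - 214 = 193.
Drake's profit: (193 - 139)·54 = 2916.

2916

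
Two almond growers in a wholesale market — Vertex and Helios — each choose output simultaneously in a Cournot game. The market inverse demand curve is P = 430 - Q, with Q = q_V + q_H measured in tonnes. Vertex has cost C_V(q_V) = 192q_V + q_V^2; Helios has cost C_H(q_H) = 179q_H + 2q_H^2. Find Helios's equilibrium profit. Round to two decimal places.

Vertex's profit: π_V = (430 - Q)q_V - (192q_V + q_V²). Setting ∂π_V/∂q_V = 0: 238 - 4q_V - (q_H) = 0.
Helios's first-order condition: 251 - 6q_H - (q_V) = 0.
So q_V = (238 - q_H)/4 and q_H = (251 - q_V)/6.
Substituting one into the other gives q_V = 1177/23 and q_H = 766/23.
Price P = 430 - 1943/23 = 345.5217.
Helios's profit: 345.5217·(766/23) - 179·(766/23) - 2(766/23)² = 3327.5388.

3327.54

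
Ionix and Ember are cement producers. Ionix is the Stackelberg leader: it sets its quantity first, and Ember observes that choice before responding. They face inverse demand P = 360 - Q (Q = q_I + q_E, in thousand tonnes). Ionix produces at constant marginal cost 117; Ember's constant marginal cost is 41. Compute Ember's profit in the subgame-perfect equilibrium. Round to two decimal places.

Solve by backward induction. Given q_I, the follower Ember maximises π_E = (360 - q_I - q_E)q_E - 41q_E.
Follower FOC: 319 - q_I - 2q_E = 0, so q_E(q_I) = (319 - q_I)/2.
The leader anticipates this reaction. Substituting into P = 360 - Q gives P = 401/2 - (1/2)q_I, so π_I = (401/2 - (1/2)q_I)q_I - 117q_I.
The leader's first-order condition 167/2 - q_I = 0 yields q_I = 167/2.
Then q_E = (319 - 167/2)/2 = 471/4.
Price P = 360 - 805/4 = 635/4.
Ember's profit: (635/4 - 41)·(471/4) = 13865.0625.

13865.06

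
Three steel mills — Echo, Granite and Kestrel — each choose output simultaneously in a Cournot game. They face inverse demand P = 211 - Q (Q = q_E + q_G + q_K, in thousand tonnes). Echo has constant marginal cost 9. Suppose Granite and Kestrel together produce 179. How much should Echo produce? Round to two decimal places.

With rivals' combined output fixed at 179, Echo's profit is π_E = (211 - 179 - q_E)q_E - (9q_E) = (32 - q_E)q_E - (9q_E).
∂π_E/∂q_E = 23 - 2q_E = 0, so q_E = 23/2.

11.50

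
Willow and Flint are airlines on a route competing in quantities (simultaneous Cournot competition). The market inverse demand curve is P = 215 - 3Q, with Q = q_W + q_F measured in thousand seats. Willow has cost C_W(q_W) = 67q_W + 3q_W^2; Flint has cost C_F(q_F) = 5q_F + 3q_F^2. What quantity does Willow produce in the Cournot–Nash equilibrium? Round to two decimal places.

Willow's profit: π_W = (215 - 3Q)q_W - (67q_W + 3q_W²). Setting ∂π_W/∂q_W = 0: 148 - 12q_W - 3(q_F) = 0.
Flint's profit: π_F = (215 - 3Q)q_F - (5q_F + 3q_F²). Setting ∂π_F/∂q_F = 0: 210 - 12q_F - 3(q_W) = 0.
So q_W = (148 - 3q_F)/12 and q_F = (210 - 3q_W)/12.
Solving the pair: q_W = 382/45, q_F = 692/45.

8.49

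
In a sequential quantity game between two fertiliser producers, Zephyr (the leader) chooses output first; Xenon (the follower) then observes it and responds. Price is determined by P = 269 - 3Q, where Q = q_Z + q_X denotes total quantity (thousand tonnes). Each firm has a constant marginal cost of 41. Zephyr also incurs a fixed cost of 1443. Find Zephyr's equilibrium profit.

723

The follower Xenon best-responds to any q_Z: π_X = (269 - 3Q)q_X - 41q_X.
Setting the follower's marginal profit to zero, 228 - 3q_Z - 6q_X = 0, i.e. q_X = (228 - 3q_Z)/6.
The leader anticipates this reaction. Substituting into P = 269 - 3Q gives P = 155 - (3/2)q_Z, so π_Z = (155 - (3/2)q_Z)q_Z - 41q_Z.
Leader FOC: 114 - 3q_Z = 0, so q_Z = 38.
Then q_X = (228 - 3·38)/6 = 19.
Price P = 269 - 3·57 = 98.
Zephyr's profit: (98 - 41)·38 - 1443 = 723.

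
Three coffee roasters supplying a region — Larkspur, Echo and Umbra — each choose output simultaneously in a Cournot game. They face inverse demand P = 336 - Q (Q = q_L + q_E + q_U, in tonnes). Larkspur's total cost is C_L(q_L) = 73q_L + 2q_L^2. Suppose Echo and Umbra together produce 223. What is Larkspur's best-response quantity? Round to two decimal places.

6.67

With rivals' combined output fixed at 223, Larkspur's profit is π_L = (336 - 223 - q_L)q_L - (73q_L + 2q_L²) = (113 - q_L)q_L - (73q_L + 2q_L²).
∂π_L/∂q_L = 40 - 6q_L = 0, so q_L = 20/3.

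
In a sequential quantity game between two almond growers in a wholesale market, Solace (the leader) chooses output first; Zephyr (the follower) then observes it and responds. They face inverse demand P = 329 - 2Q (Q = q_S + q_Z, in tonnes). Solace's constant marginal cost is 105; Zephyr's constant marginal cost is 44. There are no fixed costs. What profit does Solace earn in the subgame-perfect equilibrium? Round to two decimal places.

The follower Zephyr best-responds to any q_S: π_Z = (329 - 2Q)q_Z - 44q_Z.
Follower FOC: 285 - 2q_S - 4q_Z = 0, so q_Z(q_S) = (285 - 2q_S)/4.
The leader anticipates this reaction. Substituting into P = 329 - 2Q gives P = 373/2 - q_S, so π_S = (373/2 - q_S)q_S - 105q_S.
The leader's first-order condition 163/2 - 2q_S = 0 yields q_S = 163/4.
Then q_Z = (285 - 2·(163/4))/4 = 407/8.
Price P = 329 - 2·(733/8) = 583/4.
Solace's profit: (583/4 - 105)·(163/4) = 1660.5625.

1660.56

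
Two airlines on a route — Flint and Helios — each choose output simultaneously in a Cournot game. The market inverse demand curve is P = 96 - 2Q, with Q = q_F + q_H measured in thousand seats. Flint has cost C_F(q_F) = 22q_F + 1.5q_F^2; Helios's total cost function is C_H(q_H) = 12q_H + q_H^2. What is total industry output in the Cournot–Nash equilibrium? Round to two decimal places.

Flint's profit: π_F = (96 - 2Q)q_F - (22q_F + (3/2)q_F²). Setting ∂π_F/∂q_F = 0: 74 - 7q_F - 2(q_H) = 0.
Helios's profit: π_H = (96 - 2Q)q_H - (12q_H + q_H²). Setting ∂π_H/∂q_H = 0: 84 - 6q_H - 2(q_F) = 0.
Rearranging gives the reaction functions q_F = (74 - 2q_H)/7 and q_H = (84 - 2q_F)/6.
Solving the pair: q_F = 138/19, q_H = 220/19.
Total output Q = 138/19 + 220/19 = 358/19.

18.84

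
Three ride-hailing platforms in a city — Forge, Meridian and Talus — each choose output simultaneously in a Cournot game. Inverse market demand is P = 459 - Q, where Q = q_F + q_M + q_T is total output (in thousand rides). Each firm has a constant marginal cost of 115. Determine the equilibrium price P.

Each firm earns π_i = (459 - Q)q_i - 115q_i.
First-order condition (treating rivals' output as given): 344 - 2q_i - Σ_{j≠i} q_j = 0.
By symmetry each firm produces the same amount; substituting Σ_{j≠i} q_j = 2q_i yields q_i = 344/4 = 86.
Total output Q = 258, so price P = 459 - 258 = 201.

201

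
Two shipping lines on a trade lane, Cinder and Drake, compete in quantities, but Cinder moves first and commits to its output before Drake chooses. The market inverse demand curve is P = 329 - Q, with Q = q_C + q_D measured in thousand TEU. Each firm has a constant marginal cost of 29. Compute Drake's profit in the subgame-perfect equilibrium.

5625

The follower Drake best-responds to any q_C: π_D = (329 - Q)q_D - 29q_D.
Follower FOC: 300 - q_C - 2q_D = 0, so q_D(q_C) = (300 - q_C)/2.
The leader anticipates this reaction. Substituting into P = 329 - Q gives P = 179 - (1/2)q_C, so π_C = (179 - (1/2)q_C)q_C - 29q_C.
Leader FOC: 150 - q_C = 0, so q_C = 150.
Then q_D = (300 - 150)/2 = 75.
Price P = 329 - 225 = 104.
Drake's profit: (104 - 29)·75 = 5625.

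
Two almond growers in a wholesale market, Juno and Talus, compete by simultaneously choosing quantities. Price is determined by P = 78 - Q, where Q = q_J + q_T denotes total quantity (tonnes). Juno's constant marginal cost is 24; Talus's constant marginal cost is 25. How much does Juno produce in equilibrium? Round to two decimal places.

Juno's profit: π_J = (78 - Q)q_J - (24q_J). Setting ∂π_J/∂q_J = 0: 54 - 2q_J - (q_T) = 0.
Talus's profit: π_T = (78 - Q)q_T - (25q_T). Setting ∂π_T/∂q_T = 0: 53 - 2q_T - (q_J) = 0.
Best responses: q_J = (54 - q_T)/2, q_T = (53 - q_J)/2.
Solving the pair: q_J = 55/3, q_T = 52/3.

18.33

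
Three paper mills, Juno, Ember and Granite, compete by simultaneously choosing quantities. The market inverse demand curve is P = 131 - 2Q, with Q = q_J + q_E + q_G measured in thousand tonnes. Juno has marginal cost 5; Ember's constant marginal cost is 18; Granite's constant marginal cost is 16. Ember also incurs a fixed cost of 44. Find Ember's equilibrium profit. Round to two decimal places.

256.13

Juno's profit: π_J = (131 - 2Q)q_J - (5q_J). Setting ∂π_J/∂q_J = 0: 126 - 4q_J - 2(q_E + q_G) = 0.
Ember's profit: π_E = (131 - 2Q)q_E - (18q_E). Setting ∂π_E/∂q_E = 0: 113 - 4q_E - 2(q_J + q_G) = 0.
Granite's first-order condition: 115 - 4q_G - 2(q_J + q_E) = 0.
Adding the 3 first-order conditions: 354 − 8Q = 0, so Q = 177/4.
Back-substituting: q_J = (126 − 177/2)/2 = 75/4, q_E = (113 − 177/2)/2 = 49/4, q_G = (115 − 177/2)/2 = 53/4.
Price P = 131 - 2·(177/4) = 85/2.
Ember's profit: (85/2 - 18)·(49/4) - 44 = 256.1250.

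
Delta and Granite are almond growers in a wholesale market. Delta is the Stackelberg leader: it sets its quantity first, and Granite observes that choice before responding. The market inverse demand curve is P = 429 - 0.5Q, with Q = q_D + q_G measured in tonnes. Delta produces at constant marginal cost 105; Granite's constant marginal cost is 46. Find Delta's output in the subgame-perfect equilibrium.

The follower Granite best-responds to any q_D: π_G = (429 - 0.5Q)q_G - 46q_G.
Setting the follower's marginal profit to zero, 383 - (1/2)q_D - q_G = 0, i.e. q_G = (383 - (1/2)q_D).
Delta substitutes q_G(q_D) into its own profit: π_D = q_D(429 - (1/2)q_D - (383 - (1/2)q_D)/2) - 105q_D = (475/2 - (1/4)q_D)q_D - 105q_D.
Leader FOC: 265/2 - (1/2)q_D = 0, so q_D = 265.
Then q_G = (383 - (1/2)·265) = 501/2.

265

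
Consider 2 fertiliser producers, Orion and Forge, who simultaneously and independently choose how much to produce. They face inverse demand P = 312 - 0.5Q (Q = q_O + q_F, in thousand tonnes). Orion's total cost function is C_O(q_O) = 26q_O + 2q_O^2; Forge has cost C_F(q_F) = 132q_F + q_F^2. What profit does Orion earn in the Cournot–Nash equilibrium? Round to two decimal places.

Orion's profit: π_O = (312 - 0.5Q)q_O - (26q_O + 2q_O²). Setting ∂π_O/∂q_O = 0: 286 - 5q_O - (1/2)(q_F) = 0.
Forge's first-order condition: 180 - 3q_F - (1/2)(q_O) = 0.
Best responses: q_O = (286 - (1/2)q_F)/5, q_F = (180 - (1/2)q_O)/3.
Substituting one into the other gives q_O = 52.0678 and q_F = 51.3220.
Price P = 312 - (1/2)·103.3898 = 260.3051.
Orion's profit: 260.3051·52.0678 - 26·52.0678 - 2·52.0678² = 6777.6386.

6777.64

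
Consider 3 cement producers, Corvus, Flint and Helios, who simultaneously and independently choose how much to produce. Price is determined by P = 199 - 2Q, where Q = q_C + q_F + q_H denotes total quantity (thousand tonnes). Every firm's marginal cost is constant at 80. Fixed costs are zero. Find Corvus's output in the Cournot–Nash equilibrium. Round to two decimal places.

14.88

A representative firm's profit is π_i = q_i(199 - 2Q) - 80q_i.
First-order condition (treating rivals' output as given): 119 - 4q_i - 2·Σ_{j≠i} q_j = 0.
By symmetry each firm produces the same amount; substituting Σ_{j≠i} q_j = 2q_i yields q_i = 119/8.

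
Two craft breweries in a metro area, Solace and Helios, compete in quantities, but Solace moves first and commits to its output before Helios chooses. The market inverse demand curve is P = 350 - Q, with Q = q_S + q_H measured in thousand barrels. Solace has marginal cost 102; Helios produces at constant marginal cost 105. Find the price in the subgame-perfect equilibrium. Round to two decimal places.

164.75

The follower Helios best-responds to any q_S: π_H = (350 - Q)q_H - 105q_H.
Setting the follower's marginal profit to zero, 245 - q_S - 2q_H = 0, i.e. q_H = (245 - q_S)/2.
Solace substitutes q_H(q_S) into its own profit: π_S = q_S(350 - q_S - (245 - q_S)/2) - 102q_S = (455/2 - (1/2)q_S)q_S - 102q_S.
Leader FOC: 251/2 - q_S = 0, so q_S = 251/2.
Then q_H = (245 - 251/2)/2 = 239/4.
Total output Q = 741/4, so price P = 350 - 741/4 = 659/4.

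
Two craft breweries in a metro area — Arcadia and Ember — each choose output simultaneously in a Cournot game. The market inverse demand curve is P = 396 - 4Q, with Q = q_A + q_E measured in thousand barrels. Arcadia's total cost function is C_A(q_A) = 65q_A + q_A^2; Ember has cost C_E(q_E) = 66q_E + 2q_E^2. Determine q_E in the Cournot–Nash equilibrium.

Arcadia's profit: π_A = (396 - 4Q)q_A - (65q_A + q_A²). Setting ∂π_A/∂q_A = 0: 331 - 10q_A - 4(q_E) = 0.
Ember's profit: π_E = (396 - 4Q)q_E - (66q_E + 2q_E²). Setting ∂π_E/∂q_E = 0: 330 - 12q_E - 4(q_A) = 0.
So q_A = (331 - 4q_E)/10 and q_E = (330 - 4q_A)/12.
Solving the pair: q_A = 51/2, q_E = 19.

19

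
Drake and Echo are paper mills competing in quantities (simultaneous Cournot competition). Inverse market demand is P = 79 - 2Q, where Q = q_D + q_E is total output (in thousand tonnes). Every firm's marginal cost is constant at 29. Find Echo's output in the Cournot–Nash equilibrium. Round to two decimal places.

Each firm earns π_i = (79 - 2Q)q_i - 29q_i.
First-order condition (treating rivals' output as given): 50 - 4q_i - 2q_j = 0.
With identical firms every q_j equals q_i, so q_j = q_i and 50 = 6q_i, giving q_i = 25/3.

8.33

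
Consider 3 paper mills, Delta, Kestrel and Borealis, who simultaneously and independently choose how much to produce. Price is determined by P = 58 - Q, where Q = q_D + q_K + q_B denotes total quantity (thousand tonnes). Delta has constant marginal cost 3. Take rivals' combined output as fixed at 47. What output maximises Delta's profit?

4

With rivals' combined output fixed at 47, Delta's profit is π_D = (58 - 47 - q_D)q_D - (3q_D) = (11 - q_D)q_D - (3q_D).
∂π_D/∂q_D = 8 - 2q_D = 0, so q_D = 4.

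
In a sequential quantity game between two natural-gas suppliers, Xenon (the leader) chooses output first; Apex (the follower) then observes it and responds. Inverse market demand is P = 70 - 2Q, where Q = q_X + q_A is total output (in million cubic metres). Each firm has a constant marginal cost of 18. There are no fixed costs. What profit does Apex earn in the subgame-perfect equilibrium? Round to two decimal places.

84.50

The follower Apex best-responds to any q_X: π_A = (70 - 2Q)q_A - 18q_A.
Follower FOC: 52 - 2q_X - 4q_A = 0, so q_A(q_X) = (52 - 2q_X)/4.
The leader anticipates this reaction. Substituting into P = 70 - 2Q gives P = 44 - q_X, so π_X = (44 - q_X)q_X - 18q_X.
Leader FOC: 26 - 2q_X = 0, so q_X = 13.
Then q_A = (52 - 2·13)/4 = 13/2.
Price P = 70 - 2·(39/2) = 31.
Apex's profit: (31 - 18)·(13/2) = 169/2.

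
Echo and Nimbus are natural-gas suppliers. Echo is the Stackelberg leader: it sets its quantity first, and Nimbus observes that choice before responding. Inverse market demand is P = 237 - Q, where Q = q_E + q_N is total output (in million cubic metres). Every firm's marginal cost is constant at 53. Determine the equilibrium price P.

99

Solve by backward induction. Given q_E, the follower Nimbus maximises π_N = (237 - q_E - q_N)q_N - 53q_N.
Follower FOC: 184 - q_E - 2q_N = 0, so q_N(q_E) = (184 - q_E)/2.
The leader anticipates this reaction. Substituting into P = 237 - Q gives P = 145 - (1/2)q_E, so π_E = (145 - (1/2)q_E)q_E - 53q_E.
The leader's first-order condition 92 - q_E = 0 yields q_E = 92.
Then q_N = (184 - 92)/2 = 46.
Total output Q = 138, so price P = 237 - 138 = 99.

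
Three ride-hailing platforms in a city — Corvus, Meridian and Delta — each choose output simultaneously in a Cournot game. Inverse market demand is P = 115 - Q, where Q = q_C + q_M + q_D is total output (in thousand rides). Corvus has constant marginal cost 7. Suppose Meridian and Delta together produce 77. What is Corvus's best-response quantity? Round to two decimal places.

With rivals' combined output fixed at 77, Corvus's profit is π_C = (115 - 77 - q_C)q_C - (7q_C) = (38 - q_C)q_C - (7q_C).
∂π_C/∂q_C = 31 - 2q_C = 0, so q_C = 31/2.

15.50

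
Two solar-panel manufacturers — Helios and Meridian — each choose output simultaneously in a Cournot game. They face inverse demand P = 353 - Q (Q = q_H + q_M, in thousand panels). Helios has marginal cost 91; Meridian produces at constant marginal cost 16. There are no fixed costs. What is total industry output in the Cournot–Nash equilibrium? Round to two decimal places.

199.67

Helios's profit: π_H = (353 - Q)q_H - (91q_H). Setting ∂π_H/∂q_H = 0: 262 - 2q_H - (q_M) = 0.
Meridian's first-order condition: 337 - 2q_M - (q_H) = 0.
Rearranging gives the reaction functions q_H = (262 - q_M)/2 and q_M = (337 - q_H)/2.
Solving the pair: q_H = 187/3, q_M = 412/3.
Total output Q = 187/3 + 412/3 = 599/3.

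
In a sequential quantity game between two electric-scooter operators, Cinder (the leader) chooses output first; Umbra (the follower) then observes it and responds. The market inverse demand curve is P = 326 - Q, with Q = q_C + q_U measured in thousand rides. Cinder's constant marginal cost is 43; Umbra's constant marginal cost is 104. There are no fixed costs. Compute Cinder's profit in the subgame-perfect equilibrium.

The follower Umbra best-responds to any q_C: π_U = (326 - Q)q_U - 104q_U.
Follower FOC: 222 - q_C - 2q_U = 0, so q_U(q_C) = (222 - q_C)/2.
Cinder substitutes q_U(q_C) into its own profit: π_C = q_C(326 - q_C - (222 - q_C)/2) - 43q_C = (215 - (1/2)q_C)q_C - 43q_C.
Maximising: ∂π_C/∂q_C = 172 - q_C = 0, giving q_C = 172.
Then q_U = (222 - 172)/2 = 25.
Price P = 326 - 197 = 129.
Cinder's profit: (129 - 43)·172 = 14792.

14792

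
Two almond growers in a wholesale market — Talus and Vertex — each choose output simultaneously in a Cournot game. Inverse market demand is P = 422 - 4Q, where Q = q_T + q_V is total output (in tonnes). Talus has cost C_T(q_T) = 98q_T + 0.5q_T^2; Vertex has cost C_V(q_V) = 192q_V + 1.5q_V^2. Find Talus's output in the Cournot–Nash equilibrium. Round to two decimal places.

31.86

Talus's profit: π_T = (422 - 4Q)q_T - (98q_T + (1/2)q_T²). Setting ∂π_T/∂q_T = 0: 324 - 9q_T - 4(q_V) = 0.
Vertex's first-order condition: 230 - 11q_V - 4(q_T) = 0.
Best responses: q_T = (324 - 4q_V)/9, q_V = (230 - 4q_T)/11.
Solving the pair: q_T = 31.8554, q_V = 774/83.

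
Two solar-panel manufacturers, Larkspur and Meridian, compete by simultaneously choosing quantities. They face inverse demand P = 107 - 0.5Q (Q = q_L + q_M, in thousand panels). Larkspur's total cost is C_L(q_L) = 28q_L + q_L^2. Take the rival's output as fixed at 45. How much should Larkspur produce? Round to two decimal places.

With the rival's output fixed at 45, Larkspur's profit is π_L = (107 - (1/2)·45 - (1/2)q_L)q_L - (28q_L + q_L²) = (169/2 - (1/2)q_L)q_L - (28q_L + q_L²).
∂π_L/∂q_L = 113/2 - 3q_L = 0, so q_L = 113/6.

18.83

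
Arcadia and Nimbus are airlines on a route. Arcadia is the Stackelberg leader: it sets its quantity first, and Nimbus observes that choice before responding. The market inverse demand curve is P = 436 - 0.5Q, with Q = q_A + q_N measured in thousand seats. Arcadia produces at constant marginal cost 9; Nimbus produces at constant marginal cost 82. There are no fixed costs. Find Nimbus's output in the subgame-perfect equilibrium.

Solve by backward induction. Given q_A, the follower Nimbus maximises π_N = (436 - (1/2)q_A - (1/2)q_N)q_N - 82q_N.
Setting the follower's marginal profit to zero, 354 - (1/2)q_A - q_N = 0, i.e. q_N = (354 - (1/2)q_A).
The leader anticipates this reaction. Substituting into P = 436 - 0.5Q gives P = 259 - (1/4)q_A, so π_A = (259 - (1/4)q_A)q_A - 9q_A.
Leader FOC: 250 - (1/2)q_A = 0, so q_A = 500.
Then q_N = (354 - (1/2)·500) = 104.

104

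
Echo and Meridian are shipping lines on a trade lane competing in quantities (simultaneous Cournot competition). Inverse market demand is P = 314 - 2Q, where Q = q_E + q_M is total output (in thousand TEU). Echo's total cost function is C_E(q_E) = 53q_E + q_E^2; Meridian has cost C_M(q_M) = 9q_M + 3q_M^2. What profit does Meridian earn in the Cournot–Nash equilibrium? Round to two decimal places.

2727.78

Echo's profit: π_E = (314 - 2Q)q_E - (53q_E + q_E²). Setting ∂π_E/∂q_E = 0: 261 - 6q_E - 2(q_M) = 0.
Meridian's first-order condition: 305 - 10q_M - 2(q_E) = 0.
So q_E = (261 - 2q_M)/6 and q_M = (305 - 2q_E)/10.
Substituting one into the other gives q_E = 250/7 and q_M = 327/14.
Price P = 314 - 2·(827/14) = 1371/7.
Meridian's profit: (1371/7)·(327/14) - 9·(327/14) - 3(327/14)² = 2727.7806.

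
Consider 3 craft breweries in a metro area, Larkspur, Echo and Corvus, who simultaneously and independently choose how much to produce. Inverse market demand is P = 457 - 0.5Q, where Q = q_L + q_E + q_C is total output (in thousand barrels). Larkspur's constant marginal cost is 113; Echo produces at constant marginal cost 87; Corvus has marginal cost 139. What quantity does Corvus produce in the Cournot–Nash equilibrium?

Larkspur's profit: π_L = (457 - 0.5Q)q_L - (113q_L). Setting ∂π_L/∂q_L = 0: 344 - q_L - (1/2)(q_E + q_C) = 0.
Echo's first-order condition: 370 - q_E - (1/2)(q_L + q_C) = 0.
Corvus's profit: π_C = (457 - 0.5Q)q_C - (139q_C). Setting ∂π_C/∂q_C = 0: 318 - q_C - (1/2)(q_L + q_E) = 0.
Adding the 3 first-order conditions: 1032 − 2Q = 0, so Q = 516.
Back-substituting: q_L = (344 − 258)/(1/2) = 172, q_E = (370 − 258)/(1/2) = 224, q_C = (318 − 258)/(1/2) = 120.

120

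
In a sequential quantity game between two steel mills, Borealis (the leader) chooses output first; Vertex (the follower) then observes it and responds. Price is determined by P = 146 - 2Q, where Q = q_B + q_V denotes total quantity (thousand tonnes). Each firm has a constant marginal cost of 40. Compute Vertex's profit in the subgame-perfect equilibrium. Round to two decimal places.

351.13

The follower Vertex best-responds to any q_B: π_V = (146 - 2Q)q_V - 40q_V.
Follower FOC: 106 - 2q_B - 4q_V = 0, so q_V(q_B) = (106 - 2q_B)/4.
Borealis substitutes q_V(q_B) into its own profit: π_B = q_B(146 - 2q_B - (106 - 2q_B)/2) - 40q_B = (93 - q_B)q_B - 40q_B.
Leader FOC: 53 - 2q_B = 0, so q_B = 53/2.
Then q_V = (106 - 2·(53/2))/4 = 53/4.
Price P = 146 - 2·(159/4) = 133/2.
Vertex's profit: (133/2 - 40)·(53/4) = 351.1250.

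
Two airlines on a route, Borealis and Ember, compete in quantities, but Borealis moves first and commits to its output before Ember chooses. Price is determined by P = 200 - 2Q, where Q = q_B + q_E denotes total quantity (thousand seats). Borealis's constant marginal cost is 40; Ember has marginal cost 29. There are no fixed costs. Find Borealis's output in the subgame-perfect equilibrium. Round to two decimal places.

37.25

The follower Ember best-responds to any q_B: π_E = (200 - 2Q)q_E - 29q_E.
Setting the follower's marginal profit to zero, 171 - 2q_B - 4q_E = 0, i.e. q_E = (171 - 2q_B)/4.
Borealis substitutes q_E(q_B) into its own profit: π_B = q_B(200 - 2q_B - (171 - 2q_B)/2) - 40q_B = (229/2 - q_B)q_B - 40q_B.
Leader FOC: 149/2 - 2q_B = 0, so q_B = 149/4.
Then q_E = (171 - 2·(149/4))/4 = 193/8.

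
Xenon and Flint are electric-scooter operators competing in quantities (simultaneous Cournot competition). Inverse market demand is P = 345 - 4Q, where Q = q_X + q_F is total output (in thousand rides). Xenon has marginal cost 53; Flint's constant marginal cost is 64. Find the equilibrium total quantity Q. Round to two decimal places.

Xenon's profit: π_X = (345 - 4Q)q_X - (53q_X). Setting ∂π_X/∂q_X = 0: 292 - 8q_X - 4(q_F) = 0.
Flint's first-order condition: 281 - 8q_F - 4(q_X) = 0.
Best responses: q_X = (292 - 4q_F)/8, q_F = (281 - 4q_X)/8.
Substituting one into the other gives q_X = 101/4 and q_F = 45/2.
Total output Q = 101/4 + 45/2 = 191/4.

47.75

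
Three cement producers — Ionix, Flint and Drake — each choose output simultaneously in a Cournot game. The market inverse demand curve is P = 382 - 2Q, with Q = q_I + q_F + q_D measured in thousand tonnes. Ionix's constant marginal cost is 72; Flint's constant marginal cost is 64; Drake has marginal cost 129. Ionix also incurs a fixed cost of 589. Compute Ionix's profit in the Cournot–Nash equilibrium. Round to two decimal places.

Ionix's profit: π_I = (382 - 2Q)q_I - (72q_I). Setting ∂π_I/∂q_I = 0: 310 - 4q_I - 2(q_F + q_D) = 0.
Flint's profit: π_F = (382 - 2Q)q_F - (64q_F). Setting ∂π_F/∂q_F = 0: 318 - 4q_F - 2(q_I + q_D) = 0.
Drake's profit: π_D = (382 - 2Q)q_D - (129q_D). Setting ∂π_D/∂q_D = 0: 253 - 4q_D - 2(q_I + q_F) = 0.
Adding the 3 conditions: 881 − 4Q − 4Q = 0, i.e. Q = 881/8.
Back-substituting: q_I = (310 − 881/4)/2 = 359/8, q_F = (318 − 881/4)/2 = 391/8, q_D = (253 − 881/4)/2 = 131/8.
Price P = 382 - 2·(881/8) = 647/4.
Ionix's profit: (647/4 - 72)·(359/8) - 589 = 3438.5313.

3438.53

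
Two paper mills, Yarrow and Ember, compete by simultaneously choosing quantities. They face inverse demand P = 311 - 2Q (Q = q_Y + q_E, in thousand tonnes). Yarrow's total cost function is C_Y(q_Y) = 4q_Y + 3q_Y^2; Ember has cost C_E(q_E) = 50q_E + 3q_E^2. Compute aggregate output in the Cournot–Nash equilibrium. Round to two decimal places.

Yarrow's profit: π_Y = (311 - 2Q)q_Y - (4q_Y + 3q_Y²). Setting ∂π_Y/∂q_Y = 0: 307 - 10q_Y - 2(q_E) = 0.
Ember's profit: π_E = (311 - 2Q)q_E - (50q_E + 3q_E²). Setting ∂π_E/∂q_E = 0: 261 - 10q_E - 2(q_Y) = 0.
Best responses: q_Y = (307 - 2q_E)/10, q_E = (261 - 2q_Y)/10.
Solving the pair: q_Y = 637/24, q_E = 499/24.
Total output Q = 637/24 + 499/24 = 142/3.

47.33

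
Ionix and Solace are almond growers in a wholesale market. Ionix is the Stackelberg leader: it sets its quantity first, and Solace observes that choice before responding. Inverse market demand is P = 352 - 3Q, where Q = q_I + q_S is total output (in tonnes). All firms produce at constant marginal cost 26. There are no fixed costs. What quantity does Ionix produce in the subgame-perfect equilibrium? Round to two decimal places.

The follower Solace best-responds to any q_I: π_S = (352 - 3Q)q_S - 26q_S.
∂π_S/∂q_S = 326 - 3q_I - 6q_S = 0 gives the reaction function q_S = (326 - 3q_I)/6.
The leader anticipates this reaction. Substituting into P = 352 - 3Q gives P = 189 - (3/2)q_I, so π_I = (189 - (3/2)q_I)q_I - 26q_I.
Maximising: ∂π_I/∂q_I = 163 - 3q_I = 0, giving q_I = 163/3.
Then q_S = (326 - 3·(163/3))/6 = 163/6.

54.33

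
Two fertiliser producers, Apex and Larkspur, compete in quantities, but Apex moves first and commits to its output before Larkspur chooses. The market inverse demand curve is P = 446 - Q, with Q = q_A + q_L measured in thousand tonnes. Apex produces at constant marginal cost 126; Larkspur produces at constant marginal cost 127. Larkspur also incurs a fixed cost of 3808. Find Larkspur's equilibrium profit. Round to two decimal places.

The follower Larkspur best-responds to any q_A: π_L = (446 - Q)q_L - 127q_L.
Setting the follower's marginal profit to zero, 319 - q_A - 2q_L = 0, i.e. q_L = (319 - q_A)/2.
The leader anticipates this reaction. Substituting into P = 446 - Q gives P = 573/2 - (1/2)q_A, so π_A = (573/2 - (1/2)q_A)q_A - 126q_A.
Leader FOC: 321/2 - q_A = 0, so q_A = 321/2.
Then q_L = (319 - 321/2)/2 = 317/4.
Price P = 446 - 959/4 = 825/4.
Larkspur's profit: (825/4 - 127)·(317/4) - 3808 = 2472.5625.

2472.56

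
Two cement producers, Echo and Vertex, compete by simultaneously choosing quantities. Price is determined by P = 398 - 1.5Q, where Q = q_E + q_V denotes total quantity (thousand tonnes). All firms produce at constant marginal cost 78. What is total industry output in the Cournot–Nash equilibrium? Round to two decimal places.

Each firm earns π_i = (398 - 1.5Q)q_i - 78q_i.
Setting ∂π_i/∂q_i = 0 with rivals' quantities fixed: 320 - 3q_i - (3/2)q_j = 0.
With identical firms every q_j equals q_i, so q_j = q_i and 320 = (9/2)q_i, giving q_i = 640/9.
Total output Q = 640/9 + 640/9 = 1280/9.

142.22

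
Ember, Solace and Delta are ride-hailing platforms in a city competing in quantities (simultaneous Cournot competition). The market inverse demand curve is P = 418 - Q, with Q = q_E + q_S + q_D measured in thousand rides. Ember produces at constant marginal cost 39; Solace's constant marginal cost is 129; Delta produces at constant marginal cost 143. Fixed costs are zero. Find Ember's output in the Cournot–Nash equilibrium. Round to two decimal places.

Ember's profit: π_E = (418 - Q)q_E - (39q_E). Setting ∂π_E/∂q_E = 0: 379 - 2q_E - (q_S + q_D) = 0.
Solace's first-order condition: 289 - 2q_S - (q_E + q_D) = 0.
Delta's first-order condition: 275 - 2q_D - (q_E + q_S) = 0.
Summing all 3 equations gives 943 − 4Q = 0, hence Q = 943/4.
Back-substituting: q_E = (379 − 943/4) = 573/4, q_S = (289 − 943/4) = 213/4, q_D = (275 − 943/4) = 157/4.

143.25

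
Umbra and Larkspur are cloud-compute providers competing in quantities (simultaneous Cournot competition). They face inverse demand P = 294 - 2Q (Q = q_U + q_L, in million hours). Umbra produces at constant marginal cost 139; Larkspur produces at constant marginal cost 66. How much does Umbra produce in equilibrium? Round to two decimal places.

13.67

Umbra's profit: π_U = (294 - 2Q)q_U - (139q_U). Setting ∂π_U/∂q_U = 0: 155 - 4q_U - 2(q_L) = 0.
Larkspur's first-order condition: 228 - 4q_L - 2(q_U) = 0.
Rearranging gives the reaction functions q_U = (155 - 2q_L)/4 and q_L = (228 - 2q_U)/4.
Substituting one into the other gives q_U = 41/3 and q_L = 301/6.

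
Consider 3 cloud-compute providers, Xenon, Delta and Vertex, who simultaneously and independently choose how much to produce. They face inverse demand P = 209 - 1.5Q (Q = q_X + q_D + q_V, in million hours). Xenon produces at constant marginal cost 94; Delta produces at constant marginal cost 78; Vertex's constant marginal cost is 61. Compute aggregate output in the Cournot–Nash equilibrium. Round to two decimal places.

65.67

Xenon's profit: π_X = (209 - 1.5Q)q_X - (94q_X). Setting ∂π_X/∂q_X = 0: 115 - 3q_X - (3/2)(q_D + q_V) = 0.
Delta's profit: π_D = (209 - 1.5Q)q_D - (78q_D). Setting ∂π_D/∂q_D = 0: 131 - 3q_D - (3/2)(q_X + q_V) = 0.
Vertex's first-order condition: 148 - 3q_V - (3/2)(q_X + q_D) = 0.
Adding the 3 first-order conditions: 394 − 6Q = 0, so Q = 197/3.
Back-substituting: q_X = (115 − 197/2)/(3/2) = 11, q_D = (131 − 197/2)/(3/2) = 65/3, q_V = (148 − 197/2)/(3/2) = 33.
Total output Q = 11 + 65/3 + 33 = 197/3.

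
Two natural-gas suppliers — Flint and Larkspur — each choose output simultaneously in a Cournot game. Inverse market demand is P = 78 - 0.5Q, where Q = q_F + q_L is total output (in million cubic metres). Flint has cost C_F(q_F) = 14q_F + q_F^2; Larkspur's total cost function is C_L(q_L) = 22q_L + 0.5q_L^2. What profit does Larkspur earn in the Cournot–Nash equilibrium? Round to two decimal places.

559.43

Flint's profit: π_F = (78 - 0.5Q)q_F - (14q_F + q_F²). Setting ∂π_F/∂q_F = 0: 64 - 3q_F - (1/2)(q_L) = 0.
Larkspur's first-order condition: 56 - 2q_L - (1/2)(q_F) = 0.
Rearranging gives the reaction functions q_F = (64 - (1/2)q_L)/3 and q_L = (56 - (1/2)q_F)/2.
Substituting one into the other gives q_F = 400/23 and q_L = 544/23.
Price P = 78 - (1/2)·(944/23) = 1322/23.
Larkspur's profit: (1322/23)·(544/23) - 22·(544/23) - (1/2)(544/23)² = 559.4253.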